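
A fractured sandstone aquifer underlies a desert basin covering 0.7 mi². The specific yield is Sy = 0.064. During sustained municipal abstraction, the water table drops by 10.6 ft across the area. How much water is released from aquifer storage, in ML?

ΔV ≈ 375 ML

A = 0.7 mi² = 1.813 × 10^6 m²
Δh = 10.6 ft = 3.231 m
ΔV = Sy × A × Δh = 0.064 × 1.813 × 10^6 m² × 3.231 m = 3.749 × 10^5 m³
ΔV = 3.749 × 10^5 m³ = 374.9 ML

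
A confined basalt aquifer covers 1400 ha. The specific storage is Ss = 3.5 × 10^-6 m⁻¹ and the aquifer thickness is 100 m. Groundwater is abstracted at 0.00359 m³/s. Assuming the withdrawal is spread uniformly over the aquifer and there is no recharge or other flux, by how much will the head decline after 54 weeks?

S = Ss × b = 3.5 × 10^-6 m⁻¹ × 100 m = 3.5 × 10^-4
A = 1400 ha = 1.4 × 10^7 m²
Q = 0.00359 m³/s = 310.2 m³/d
t = 54 weeks = 378 d
ΔV = Q × t = 310.2 m³/d × 378 d = 1.172 × 10^5 m³
Δh = ΔV / (S × A) = 1.172 × 10^5 / (3.5 × 10^-4 × 1.4 × 10^7) = 23.93 m

Δh ≈ 23.9 m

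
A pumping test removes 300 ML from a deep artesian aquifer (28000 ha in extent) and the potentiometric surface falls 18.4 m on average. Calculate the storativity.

S ≈ 5.8 × 10^-5

A = 28000 ha = 2.8 × 10^8 m²
ΔV = 300 ML = 3 × 10^5 m³
S = ΔV / (A × Δh) = 3 × 10^5 m³ / (2.8 × 10^8 m² × 18.4 m) = 5.823 × 10^-5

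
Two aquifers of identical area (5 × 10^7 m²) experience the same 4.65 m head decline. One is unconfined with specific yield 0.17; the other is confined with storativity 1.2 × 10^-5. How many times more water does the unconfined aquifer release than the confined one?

Unconfined: ΔV_u = Sy × A × Δh = 0.17 × 5 × 10^7 × 4.65 = 3.953 × 10^7 m³
Confined: ΔV_c = S × A × Δh = 1.2 × 10^-5 × 5 × 10^7 × 4.65 = 2790 m³
Ratio = ΔV_u / ΔV_c = Sy / S = 0.17 / 1.2 × 10^-5 = 14170

ΔV_u / ΔV_c ≈ 14200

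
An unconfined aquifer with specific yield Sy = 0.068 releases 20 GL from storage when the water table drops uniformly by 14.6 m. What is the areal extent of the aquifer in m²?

A ≈ 2.01 × 10^7 m²

ΔV = 20 GL = 2 × 10^7 m³
A = ΔV / (Sy × Δh) = 2 × 10^7 / (0.068 × 14.6) = 2.015 × 10^7 m²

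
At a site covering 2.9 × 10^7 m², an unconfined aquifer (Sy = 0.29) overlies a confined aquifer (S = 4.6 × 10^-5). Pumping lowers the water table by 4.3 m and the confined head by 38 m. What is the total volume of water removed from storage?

ΔV ≈ 3.62 × 10^7 m³

Unconfined: ΔV_u = Sy × A × Δh_u = 0.29 × 2.9 × 10^7 × 4.3 = 3.616 × 10^7 m³
Confined: ΔV_c = S × A × Δh_c = 4.6 × 10^-5 × 2.9 × 10^7 × 38 = 50690 m³
Total ΔV = 3.616 × 10^7 + 50690 = 3.621 × 10^7 m³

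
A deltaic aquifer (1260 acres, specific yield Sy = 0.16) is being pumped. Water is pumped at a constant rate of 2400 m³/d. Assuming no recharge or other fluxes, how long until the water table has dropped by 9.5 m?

t ≈ 3230 days

A = 1260 acres = 5.099 × 10^6 m²
ΔV = Sy × A × Δh = 0.16 × 5.099 × 10^6 × 9.5 = 7.751 × 10^6 m³
t = ΔV / Q = 7.751 × 10^6 m³ / 2400 m³/d = 3229 d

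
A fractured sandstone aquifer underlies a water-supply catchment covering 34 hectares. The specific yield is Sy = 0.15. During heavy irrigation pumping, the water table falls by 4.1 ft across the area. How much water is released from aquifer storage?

A = 34 hectares = 3.4 × 10^5 m²
Δh = 4.1 ft = 1.25 m
ΔV = Sy × A × Δh = 0.15 × 3.4 × 10^5 m² × 1.25 m = 63730 m³

ΔV ≈ 63700 m³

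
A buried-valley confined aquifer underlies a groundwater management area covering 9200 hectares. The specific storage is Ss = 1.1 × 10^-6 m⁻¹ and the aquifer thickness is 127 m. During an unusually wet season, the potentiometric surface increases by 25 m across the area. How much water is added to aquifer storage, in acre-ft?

S = Ss × b = 1.1 × 10^-6 m⁻¹ × 127 m = 1.397 × 10^-4
A = 9200 hectares = 9.2 × 10^7 m²
ΔV = S × A × Δh = 1.397 × 10^-4 × 9.2 × 10^7 m² × 25 m = 3.213 × 10^5 m³
ΔV = 3.213 × 10^5 m³ = 260.5 acre-ft

ΔV ≈ 260 acre-ft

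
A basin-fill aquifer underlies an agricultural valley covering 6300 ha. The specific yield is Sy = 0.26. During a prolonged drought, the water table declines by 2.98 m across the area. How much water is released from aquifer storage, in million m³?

ΔV ≈ 48.8 million m³

A = 6300 ha = 6.3 × 10^7 m²
ΔV = Sy × A × Δh = 0.26 × 6.3 × 10^7 m² × 2.98 m = 4.881 × 10^7 m³
ΔV = 4.881 × 10^7 m³ = 48.81 million m³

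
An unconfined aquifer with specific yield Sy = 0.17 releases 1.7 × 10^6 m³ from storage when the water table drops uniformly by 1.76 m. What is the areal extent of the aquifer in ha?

A ≈ 568 ha

A = ΔV / (Sy × Δh) = 1.7 × 10^6 / (0.17 × 1.76) = 5.682 × 10^6 m²
A = 5.682 × 10^6 m² = 568.2 ha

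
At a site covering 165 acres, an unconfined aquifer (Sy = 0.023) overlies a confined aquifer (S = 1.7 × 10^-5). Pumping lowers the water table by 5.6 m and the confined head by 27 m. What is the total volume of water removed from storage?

A = 165 acres = 6.677 × 10^5 m²
Unconfined: ΔV_u = Sy × A × Δh_u = 0.023 × 6.677 × 10^5 × 5.6 = 86000 m³
Confined: ΔV_c = S × A × Δh_c = 1.7 × 10^-5 × 6.677 × 10^5 × 27 = 306.5 m³
Total ΔV = 86000 + 306.5 = 86310 m³

ΔV ≈ 86300 m³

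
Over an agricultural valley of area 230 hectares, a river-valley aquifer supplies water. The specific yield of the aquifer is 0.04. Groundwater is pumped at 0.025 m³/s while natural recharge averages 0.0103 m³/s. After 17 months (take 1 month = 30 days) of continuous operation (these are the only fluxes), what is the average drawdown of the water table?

Δh ≈ 7.04 m

A = 230 hectares = 2.3 × 10^6 m²
Net abstraction = 0.025 − 0.0103 = 0.0147 m³/s
Q_net = 0.0147 m³/s = 1270 m³/d
t = 17 months = 510 d
ΔV = Q × t = 1270 m³/d × 510 d = 6.477 × 10^5 m³
Δh = ΔV / (Sy × A) = 6.477 × 10^5 / (0.04 × 2.3 × 10^6) = 7.041 m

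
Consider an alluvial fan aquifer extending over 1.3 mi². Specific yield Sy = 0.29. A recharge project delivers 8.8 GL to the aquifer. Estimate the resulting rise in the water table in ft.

Δh ≈ 29.6 ft

A = 1.3 mi² = 3.367 × 10^6 m²
ΔV = 8.8 GL = 8.8 × 10^6 m³
Δh = ΔV / (Sy × A) = 8.8 × 10^6 m³ / (0.29 × 3.367 × 10^6 m²) = 9.012 m
Δh = 9.012 m = 29.57 ft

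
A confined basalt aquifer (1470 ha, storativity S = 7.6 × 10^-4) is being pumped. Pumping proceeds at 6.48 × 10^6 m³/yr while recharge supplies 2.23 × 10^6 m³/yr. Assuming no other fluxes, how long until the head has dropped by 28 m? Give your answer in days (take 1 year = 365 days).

t ≈ 26.9 days

A = 1470 ha = 1.47 × 10^7 m²
ΔV = S × A × Δh = 7.6 × 10^-4 × 1.47 × 10^7 × 28 = 3.128 × 10^5 m³
Net withdrawal = 6.48 × 10^6 − 2.23 × 10^6 = 4.25 × 10^6 m³/yr = 11640 m³/d
t = ΔV / Q = 3.128 × 10^5 m³ / 11640 m³/d = 26.87 d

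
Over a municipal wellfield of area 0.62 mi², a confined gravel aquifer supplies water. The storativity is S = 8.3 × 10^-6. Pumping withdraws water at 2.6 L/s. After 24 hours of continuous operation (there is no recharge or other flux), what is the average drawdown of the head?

A = 0.62 mi² = 1.606 × 10^6 m²
Q = 2.6 L/s = 224.6 m³/d
t = 24 hours = 1 d
ΔV = Q × t = 224.6 m³/d × 1 d = 224.6 m³
Δh = ΔV / (S × A) = 224.6 / (8.3 × 10^-6 × 1.606 × 10^6) = 16.85 m

Δh ≈ 16.9 m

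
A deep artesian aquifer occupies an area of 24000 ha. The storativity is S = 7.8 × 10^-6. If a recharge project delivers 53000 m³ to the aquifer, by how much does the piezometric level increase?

Δh ≈ 28.3 m

A = 24000 ha = 2.4 × 10^8 m²
Δh = ΔV / (S × A) = 53000 m³ / (7.8 × 10^-6 × 2.4 × 10^8 m²) = 28.31 m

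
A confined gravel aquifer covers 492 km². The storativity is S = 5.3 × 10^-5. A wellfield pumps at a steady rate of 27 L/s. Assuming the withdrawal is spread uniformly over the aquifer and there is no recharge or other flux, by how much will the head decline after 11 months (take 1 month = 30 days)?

A = 492 km² = 4.92 × 10^8 m²
Q = 27 L/s = 2333 m³/d
t = 11 months = 330 d
ΔV = Q × t = 2333 m³/d × 330 d = 7.698 × 10^5 m³
Δh = ΔV / (S × A) = 7.698 × 10^5 / (5.3 × 10^-5 × 4.92 × 10^8) = 29.52 m

Δh ≈ 29.5 m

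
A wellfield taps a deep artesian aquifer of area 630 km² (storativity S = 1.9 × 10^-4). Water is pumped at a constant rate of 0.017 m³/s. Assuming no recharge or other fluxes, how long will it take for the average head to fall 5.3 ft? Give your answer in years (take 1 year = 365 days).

t ≈ 0.361 years

A = 630 km² = 6.3 × 10^8 m²
Δh = 5.3 ft = 1.615 m
ΔV = S × A × Δh = 1.9 × 10^-4 × 6.3 × 10^8 × 1.615 = 1.934 × 10^5 m³
Q = 0.017 m³/s = 1469 m³/d
t = ΔV / Q = 1.934 × 10^5 m³ / 1469 m³/d = 131.7 d
t = 131.7 d ≈ 0.3607 years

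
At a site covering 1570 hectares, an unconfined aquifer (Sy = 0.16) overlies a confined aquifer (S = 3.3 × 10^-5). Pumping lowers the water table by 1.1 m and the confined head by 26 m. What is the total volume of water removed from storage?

ΔV ≈ 2.78 × 10^6 m³

A = 1570 hectares = 1.57 × 10^7 m²
Unconfined: ΔV_u = Sy × A × Δh_u = 0.16 × 1.57 × 10^7 × 1.1 = 2.763 × 10^6 m³
Confined: ΔV_c = S × A × Δh_c = 3.3 × 10^-5 × 1.57 × 10^7 × 26 = 13470 m³
Total ΔV = 2.763 × 10^6 + 13470 = 2.777 × 10^6 m³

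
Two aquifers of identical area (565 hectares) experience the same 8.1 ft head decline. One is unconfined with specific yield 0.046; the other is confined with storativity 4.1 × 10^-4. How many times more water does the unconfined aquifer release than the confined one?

ΔV_u / ΔV_c ≈ 112

A = 565 hectares = 5.65 × 10^6 m²
Δh = 8.1 ft = 2.469 m
Unconfined: ΔV_u = Sy × A × Δh = 0.046 × 5.65 × 10^6 × 2.469 = 6.417 × 10^5 m³
Confined: ΔV_c = S × A × Δh = 4.1 × 10^-4 × 5.65 × 10^6 × 2.469 = 5719 m³
Ratio = ΔV_u / ΔV_c = Sy / S = 0.046 / 4.1 × 10^-4 = 112.2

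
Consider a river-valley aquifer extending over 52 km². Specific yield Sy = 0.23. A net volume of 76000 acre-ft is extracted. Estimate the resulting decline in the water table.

Δh ≈ 7.84 m

A = 52 km² = 5.2 × 10^7 m²
ΔV = 76000 acre-ft = 9.374 × 10^7 m³
Δh = ΔV / (Sy × A) = 9.374 × 10^7 m³ / (0.23 × 5.2 × 10^7 m²) = 7.838 m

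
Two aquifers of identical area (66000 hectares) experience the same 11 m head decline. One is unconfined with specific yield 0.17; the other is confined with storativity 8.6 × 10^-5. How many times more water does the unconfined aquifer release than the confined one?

ΔV_u / ΔV_c ≈ 1980

A = 66000 hectares = 6.6 × 10^8 m²
Unconfined: ΔV_u = Sy × A × Δh = 0.17 × 6.6 × 10^8 × 11 = 1.234 × 10^9 m³
Confined: ΔV_c = S × A × Δh = 8.6 × 10^-5 × 6.6 × 10^8 × 11 = 6.244 × 10^5 m³
Ratio = ΔV_u / ΔV_c = Sy / S = 0.17 / 8.6 × 10^-5 = 1977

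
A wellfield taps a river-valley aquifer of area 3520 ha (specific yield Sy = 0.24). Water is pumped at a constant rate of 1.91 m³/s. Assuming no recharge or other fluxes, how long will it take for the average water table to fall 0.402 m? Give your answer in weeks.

t ≈ 2.94 weeks

A = 3520 ha = 3.52 × 10^7 m²
ΔV = Sy × A × Δh = 0.24 × 3.52 × 10^7 × 0.402 = 3.396 × 10^6 m³
Q = 1.91 m³/s = 1.65 × 10^5 m³/d
t = ΔV / Q = 3.396 × 10^6 m³ / 1.65 × 10^5 m³/d = 20.58 d
t = 20.58 d ≈ 2.94 weeks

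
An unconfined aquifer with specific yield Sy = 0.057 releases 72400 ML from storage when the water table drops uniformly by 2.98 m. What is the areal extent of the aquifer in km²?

ΔV = 72400 ML = 7.24 × 10^7 m³
A = ΔV / (Sy × Δh) = 7.24 × 10^7 / (0.057 × 2.98) = 4.262 × 10^8 m²
A = 4.262 × 10^8 m² = 426.2 km²

A ≈ 426 km²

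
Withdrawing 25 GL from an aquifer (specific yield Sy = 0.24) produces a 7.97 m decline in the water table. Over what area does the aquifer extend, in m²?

ΔV = 25 GL = 2.5 × 10^7 m³
A = ΔV / (Sy × Δh) = 2.5 × 10^7 / (0.24 × 7.97) = 1.307 × 10^7 m²

A ≈ 1.31 × 10^7 m²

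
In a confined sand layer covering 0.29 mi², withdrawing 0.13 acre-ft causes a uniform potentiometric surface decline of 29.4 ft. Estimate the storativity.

A = 0.29 mi² = 7.511 × 10^5 m²
Δh = 29.4 ft = 8.961 m
ΔV = 0.13 acre-ft = 160.4 m³
S = ΔV / (A × Δh) = 160.4 m³ / (7.511 × 10^5 m² × 8.961 m) = 2.382 × 10^-5

S ≈ 2.4 × 10^-5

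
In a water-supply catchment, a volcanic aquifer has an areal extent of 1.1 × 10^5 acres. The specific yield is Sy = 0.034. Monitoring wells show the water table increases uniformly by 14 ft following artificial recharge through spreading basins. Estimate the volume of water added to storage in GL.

A = 1.1 × 10^5 acres = 4.452 × 10^8 m²
Δh = 14 ft = 4.267 m
ΔV = Sy × A × Δh = 0.034 × 4.452 × 10^8 m² × 4.267 m = 6.459 × 10^7 m³
ΔV = 6.459 × 10^7 m³ = 64.59 GL

ΔV ≈ 64.6 GL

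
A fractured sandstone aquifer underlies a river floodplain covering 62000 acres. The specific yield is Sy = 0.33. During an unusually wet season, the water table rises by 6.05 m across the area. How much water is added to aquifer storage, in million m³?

A = 62000 acres = 2.509 × 10^8 m²
ΔV = Sy × A × Δh = 0.33 × 2.509 × 10^8 m² × 6.05 m = 5.009 × 10^8 m³
ΔV = 5.009 × 10^8 m³ = 500.9 million m³

ΔV ≈ 501 million m³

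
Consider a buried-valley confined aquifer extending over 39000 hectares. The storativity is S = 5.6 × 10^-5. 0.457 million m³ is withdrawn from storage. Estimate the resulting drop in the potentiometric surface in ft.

Δh ≈ 68.7 ft

A = 39000 hectares = 3.9 × 10^8 m²
ΔV = 0.457 million m³ = 4.57 × 10^5 m³
Δh = ΔV / (S × A) = 4.57 × 10^5 m³ / (5.6 × 10^-5 × 3.9 × 10^8 m²) = 20.92 m
Δh = 20.92 m = 68.65 ft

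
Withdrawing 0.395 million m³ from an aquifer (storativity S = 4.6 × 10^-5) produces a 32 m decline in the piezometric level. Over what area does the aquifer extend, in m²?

A ≈ 2.68 × 10^8 m²

ΔV = 0.395 million m³ = 3.95 × 10^5 m³
A = ΔV / (S × Δh) = 3.95 × 10^5 / (4.6 × 10^-5 × 32) = 2.683 × 10^8 m²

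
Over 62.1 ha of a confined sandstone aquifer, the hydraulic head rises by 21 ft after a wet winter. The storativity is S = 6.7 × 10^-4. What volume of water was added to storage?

A = 62.1 ha = 6.21 × 10^5 m²
Δh = 21 ft = 6.401 m
ΔV = S × A × Δh = 6.7 × 10^-4 × 6.21 × 10^5 m² × 6.401 m = 2663 m³

ΔV ≈ 2660 m³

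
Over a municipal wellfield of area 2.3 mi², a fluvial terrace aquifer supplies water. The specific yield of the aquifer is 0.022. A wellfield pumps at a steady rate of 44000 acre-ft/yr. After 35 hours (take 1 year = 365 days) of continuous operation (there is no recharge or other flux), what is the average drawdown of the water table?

Δh ≈ 1.65 m

A = 2.3 mi² = 5.957 × 10^6 m²
Q = 44000 acre-ft/yr = 1.487 × 10^5 m³/d
t = 35 hours = 1.458 d
ΔV = Q × t = 1.487 × 10^5 m³/d × 1.458 d = 2.168 × 10^5 m³
Δh = ΔV / (Sy × A) = 2.168 × 10^5 / (0.022 × 5.957 × 10^6) = 1.655 m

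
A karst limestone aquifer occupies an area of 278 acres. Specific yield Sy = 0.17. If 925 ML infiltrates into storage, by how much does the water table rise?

A = 278 acres = 1.125 × 10^6 m²
ΔV = 925 ML = 9.25 × 10^5 m³
Δh = ΔV / (Sy × A) = 9.25 × 10^5 m³ / (0.17 × 1.125 × 10^6 m²) = 4.836 m

Δh ≈ 4.84 m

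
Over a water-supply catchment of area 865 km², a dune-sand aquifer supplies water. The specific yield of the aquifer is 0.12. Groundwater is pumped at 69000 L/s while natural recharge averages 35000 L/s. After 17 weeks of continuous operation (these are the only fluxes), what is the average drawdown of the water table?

A = 865 km² = 8.65 × 10^8 m²
Net abstraction = 69000 − 35000 = 34000 L/s
Q_net = 34000 L/s = 2.938 × 10^6 m³/d
t = 17 weeks = 119 d
ΔV = Q × t = 2.938 × 10^6 m³/d × 119 d = 3.496 × 10^8 m³
Δh = ΔV / (Sy × A) = 3.496 × 10^8 / (0.12 × 8.65 × 10^8) = 3.368 m

Δh ≈ 3.37 m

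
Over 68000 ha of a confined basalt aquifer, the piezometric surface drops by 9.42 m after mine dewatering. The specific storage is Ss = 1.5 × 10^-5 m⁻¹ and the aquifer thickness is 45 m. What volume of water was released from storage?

S = Ss × b = 1.5 × 10^-5 m⁻¹ × 45 m = 6.75 × 10^-4
A = 68000 ha = 6.8 × 10^8 m²
ΔV = S × A × Δh = 6.75 × 10^-4 × 6.8 × 10^8 m² × 9.42 m = 4.324 × 10^6 m³

ΔV ≈ 4.32 × 10^6 m³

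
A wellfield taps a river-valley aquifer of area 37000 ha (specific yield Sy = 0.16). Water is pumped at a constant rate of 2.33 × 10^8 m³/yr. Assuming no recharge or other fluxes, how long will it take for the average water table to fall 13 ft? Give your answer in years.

A = 37000 ha = 3.7 × 10^8 m²
Δh = 13 ft = 3.962 m
ΔV = Sy × A × Δh = 0.16 × 3.7 × 10^8 × 3.962 = 2.346 × 10^8 m³
Q = 2.33 × 10^8 m³/yr = 6.384 × 10^5 m³/d
t = ΔV / Q = 2.346 × 10^8 m³ / 6.384 × 10^5 m³/d = 367.5 d
t = 367.5 d ≈ 1.007 years

t ≈ 1.01 years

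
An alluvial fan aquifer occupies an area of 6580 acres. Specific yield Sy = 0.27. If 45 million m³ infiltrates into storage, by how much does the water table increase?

Δh ≈ 6.26 m

A = 6580 acres = 2.663 × 10^7 m²
ΔV = 45 million m³ = 4.5 × 10^7 m³
Δh = ΔV / (Sy × A) = 4.5 × 10^7 m³ / (0.27 × 2.663 × 10^7 m²) = 6.259 m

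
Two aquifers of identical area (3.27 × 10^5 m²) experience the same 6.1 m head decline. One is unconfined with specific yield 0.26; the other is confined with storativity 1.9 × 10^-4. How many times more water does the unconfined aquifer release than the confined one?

Unconfined: ΔV_u = Sy × A × Δh = 0.26 × 3.27 × 10^5 × 6.1 = 5.186 × 10^5 m³
Confined: ΔV_c = S × A × Δh = 1.9 × 10^-4 × 3.27 × 10^5 × 6.1 = 379 m³
Ratio = ΔV_u / ΔV_c = Sy / S = 0.26 / 1.9 × 10^-4 = 1368

ΔV_u / ΔV_c ≈ 1370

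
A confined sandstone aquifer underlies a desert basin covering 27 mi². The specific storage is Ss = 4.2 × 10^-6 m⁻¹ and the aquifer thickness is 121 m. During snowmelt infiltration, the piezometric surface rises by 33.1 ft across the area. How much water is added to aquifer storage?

ΔV ≈ 3.59 × 10^5 m³

S = Ss × b = 4.2 × 10^-6 m⁻¹ × 121 m = 5.082 × 10^-4
A = 27 mi² = 6.993 × 10^7 m²
Δh = 33.1 ft = 10.09 m
ΔV = S × A × Δh = 5.082 × 10^-4 × 6.993 × 10^7 m² × 10.09 m = 3.585 × 10^5 m³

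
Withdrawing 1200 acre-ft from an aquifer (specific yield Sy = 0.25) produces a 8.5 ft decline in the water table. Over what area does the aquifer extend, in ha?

A ≈ 229 ha

Δh = 8.5 ft = 2.591 m
ΔV = 1200 acre-ft = 1.48 × 10^6 m³
A = ΔV / (Sy × Δh) = 1.48 × 10^6 / (0.25 × 2.591) = 2.285 × 10^6 m²
A = 2.285 × 10^6 m² = 228.5 ha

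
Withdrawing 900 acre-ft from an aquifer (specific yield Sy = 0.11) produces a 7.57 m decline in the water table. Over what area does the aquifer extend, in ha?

ΔV = 900 acre-ft = 1.11 × 10^6 m³
A = ΔV / (Sy × Δh) = 1.11 × 10^6 / (0.11 × 7.57) = 1.333 × 10^6 m²
A = 1.333 × 10^6 m² = 133.3 ha

A ≈ 133 ha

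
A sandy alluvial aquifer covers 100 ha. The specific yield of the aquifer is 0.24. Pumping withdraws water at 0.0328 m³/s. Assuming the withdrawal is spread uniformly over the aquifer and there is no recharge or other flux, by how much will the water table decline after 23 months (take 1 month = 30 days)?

Δh ≈ 8.15 m

A = 100 ha = 1 × 10^6 m²
Q = 0.0328 m³/s = 2834 m³/d
t = 23 months = 690 d
ΔV = Q × t = 2834 m³/d × 690 d = 1.955 × 10^6 m³
Δh = ΔV / (Sy × A) = 1.955 × 10^6 / (0.24 × 1 × 10^6) = 8.148 m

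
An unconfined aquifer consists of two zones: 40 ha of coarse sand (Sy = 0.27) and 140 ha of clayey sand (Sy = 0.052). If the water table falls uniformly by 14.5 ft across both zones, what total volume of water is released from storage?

ΔV ≈ 7.99 × 10^5 m³

A₁ = 40 ha = 4 × 10^5 m²; A₂ = 140 ha = 1.4 × 10^6 m²
Δh = 14.5 ft = 4.42 m
ΔV₁ = 0.27 × 4 × 10^5 × 4.42 = 4.773 × 10^5 m³
ΔV₂ = 0.052 × 1.4 × 10^6 × 4.42 = 3.217 × 10^5 m³
ΔV = ΔV₁ + ΔV₂ = 7.991 × 10^5 m³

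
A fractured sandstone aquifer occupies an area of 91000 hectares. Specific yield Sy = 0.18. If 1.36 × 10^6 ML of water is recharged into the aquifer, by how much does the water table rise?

A = 91000 hectares = 9.1 × 10^8 m²
ΔV = 1.36 × 10^6 ML = 1.36 × 10^9 m³
Δh = ΔV / (Sy × A) = 1.36 × 10^9 m³ / (0.18 × 9.1 × 10^8 m²) = 8.303 m

Δh ≈ 8.3 m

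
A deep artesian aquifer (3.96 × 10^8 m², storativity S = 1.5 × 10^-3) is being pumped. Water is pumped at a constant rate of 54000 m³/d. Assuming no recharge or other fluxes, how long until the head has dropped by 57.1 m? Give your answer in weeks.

t ≈ 89.7 weeks

ΔV = S × A × Δh = 0.0015 × 3.96 × 10^8 × 57.1 = 3.392 × 10^7 m³
t = ΔV / Q = 3.392 × 10^7 m³ / 54000 m³/d = 628.1 d
t = 628.1 d ≈ 89.73 weeks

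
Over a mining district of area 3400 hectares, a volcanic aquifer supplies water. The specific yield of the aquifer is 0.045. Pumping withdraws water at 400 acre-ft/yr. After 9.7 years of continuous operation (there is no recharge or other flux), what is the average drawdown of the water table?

A = 3400 hectares = 3.4 × 10^7 m²
Q = 400 acre-ft/yr = 1352 m³/d
t = 9.7 years = 3540 d
ΔV = Q × t = 1352 m³/d × 3540 d = 4.786 × 10^6 m³
Δh = ΔV / (Sy × A) = 4.786 × 10^6 / (0.045 × 3.4 × 10^7) = 3.128 m

Δh ≈ 3.13 m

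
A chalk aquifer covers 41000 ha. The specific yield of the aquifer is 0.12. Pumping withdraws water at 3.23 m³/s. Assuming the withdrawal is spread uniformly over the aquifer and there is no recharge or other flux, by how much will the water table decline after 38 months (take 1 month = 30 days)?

Δh ≈ 6.47 m

A = 41000 ha = 4.1 × 10^8 m²
Q = 3.23 m³/s = 2.791 × 10^5 m³/d
t = 38 months = 1140 d
ΔV = Q × t = 2.791 × 10^5 m³/d × 1140 d = 3.181 × 10^8 m³
Δh = ΔV / (Sy × A) = 3.181 × 10^8 / (0.12 × 4.1 × 10^8) = 6.466 m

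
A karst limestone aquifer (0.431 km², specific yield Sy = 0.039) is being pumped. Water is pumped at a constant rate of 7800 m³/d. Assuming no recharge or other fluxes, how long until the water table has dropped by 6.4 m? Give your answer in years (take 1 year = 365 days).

t ≈ 0.0378 years

A = 0.431 km² = 4.31 × 10^5 m²
ΔV = Sy × A × Δh = 0.039 × 4.31 × 10^5 × 6.4 = 1.076 × 10^5 m³
t = ΔV / Q = 1.076 × 10^5 m³ / 7800 m³/d = 13.79 d
t = 13.79 d ≈ 0.03779 years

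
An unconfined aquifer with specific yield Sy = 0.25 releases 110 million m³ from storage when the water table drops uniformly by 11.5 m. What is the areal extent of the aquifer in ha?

A ≈ 3830 ha

ΔV = 110 million m³ = 1.1 × 10^8 m³
A = ΔV / (Sy × Δh) = 1.1 × 10^8 / (0.25 × 11.5) = 3.826 × 10^7 m²
A = 3.826 × 10^7 m² = 3826 ha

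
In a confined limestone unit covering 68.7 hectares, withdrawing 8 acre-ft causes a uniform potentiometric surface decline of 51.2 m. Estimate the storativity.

S ≈ 2.8 × 10^-4

A = 68.7 hectares = 6.87 × 10^5 m²
ΔV = 8 acre-ft = 9868 m³
S = ΔV / (A × Δh) = 9868 m³ / (6.87 × 10^5 m² × 51.2 m) = 2.805 × 10^-4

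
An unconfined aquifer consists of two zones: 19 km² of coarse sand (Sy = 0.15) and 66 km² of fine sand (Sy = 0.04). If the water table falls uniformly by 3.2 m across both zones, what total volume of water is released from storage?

ΔV ≈ 1.76 × 10^7 m³

A₁ = 19 km² = 1.9 × 10^7 m²; A₂ = 66 km² = 6.6 × 10^7 m²
ΔV₁ = 0.15 × 1.9 × 10^7 × 3.2 = 9.12 × 10^6 m³
ΔV₂ = 0.04 × 6.6 × 10^7 × 3.2 = 8.448 × 10^6 m³
ΔV = ΔV₁ + ΔV₂ = 1.757 × 10^7 m³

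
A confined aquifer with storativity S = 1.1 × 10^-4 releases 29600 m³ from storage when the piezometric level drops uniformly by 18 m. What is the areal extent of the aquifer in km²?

A = ΔV / (S × Δh) = 29600 / (1.1 × 10^-4 × 18) = 1.495 × 10^7 m²
A = 1.495 × 10^7 m² = 14.95 km²

A ≈ 14.9 km²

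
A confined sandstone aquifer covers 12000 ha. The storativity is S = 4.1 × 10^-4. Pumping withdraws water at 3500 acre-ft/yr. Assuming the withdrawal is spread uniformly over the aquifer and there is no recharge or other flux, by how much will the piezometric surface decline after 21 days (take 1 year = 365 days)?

A = 12000 ha = 1.2 × 10^8 m²
Q = 3500 acre-ft/yr = 11830 m³/d
ΔV = Q × t = 11830 m³/d × 21 d = 2.484 × 10^5 m³
Δh = ΔV / (S × A) = 2.484 × 10^5 / (4.1 × 10^-4 × 1.2 × 10^8) = 5.048 m

Δh ≈ 5.05 m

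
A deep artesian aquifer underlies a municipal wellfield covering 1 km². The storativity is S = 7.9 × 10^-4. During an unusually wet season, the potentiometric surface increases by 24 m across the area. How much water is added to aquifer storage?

ΔV ≈ 19000 m³

A = 1 km² = 1 × 10^6 m²
ΔV = S × A × Δh = 7.9 × 10^-4 × 1 × 10^6 m² × 24 m = 18960 m³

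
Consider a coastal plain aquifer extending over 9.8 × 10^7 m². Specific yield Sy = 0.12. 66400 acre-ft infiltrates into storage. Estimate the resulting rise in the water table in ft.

Δh ≈ 22.8 ft

ΔV = 66400 acre-ft = 8.19 × 10^7 m³
Δh = ΔV / (Sy × A) = 8.19 × 10^7 m³ / (0.12 × 9.8 × 10^7 m²) = 6.965 m
Δh = 6.965 m = 22.85 ft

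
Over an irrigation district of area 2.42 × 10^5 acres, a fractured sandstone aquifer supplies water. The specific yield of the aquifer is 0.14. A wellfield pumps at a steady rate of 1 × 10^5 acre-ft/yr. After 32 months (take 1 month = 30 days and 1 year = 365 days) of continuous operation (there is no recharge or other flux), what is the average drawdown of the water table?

Δh ≈ 2.37 m

A = 2.42 × 10^5 acres = 9.793 × 10^8 m²
Q = 1 × 10^5 acre-ft/yr = 3.379 × 10^5 m³/d
t = 32 months = 960 d
ΔV = Q × t = 3.379 × 10^5 m³/d × 960 d = 3.244 × 10^8 m³
Δh = ΔV / (Sy × A) = 3.244 × 10^8 / (0.14 × 9.793 × 10^8) = 2.366 m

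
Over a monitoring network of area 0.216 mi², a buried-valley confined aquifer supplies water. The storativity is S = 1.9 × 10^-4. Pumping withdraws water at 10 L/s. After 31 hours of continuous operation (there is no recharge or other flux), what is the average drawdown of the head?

Δh ≈ 10.5 m

A = 0.216 mi² = 5.594 × 10^5 m²
Q = 10 L/s = 864 m³/d
t = 31 hours = 1.292 d
ΔV = Q × t = 864 m³/d × 1.292 d = 1116 m³
Δh = ΔV / (S × A) = 1116 / (1.9 × 10^-4 × 5.594 × 10^5) = 10.5 m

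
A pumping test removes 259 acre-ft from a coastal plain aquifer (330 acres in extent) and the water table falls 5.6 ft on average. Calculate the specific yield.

A = 330 acres = 1.335 × 10^6 m²
Δh = 5.6 ft = 1.707 m
ΔV = 259 acre-ft = 3.195 × 10^5 m³
Sy = ΔV / (A × Δh) = 3.195 × 10^5 m³ / (1.335 × 10^6 m² × 1.707 m) = 0.1402

Sy ≈ 0.14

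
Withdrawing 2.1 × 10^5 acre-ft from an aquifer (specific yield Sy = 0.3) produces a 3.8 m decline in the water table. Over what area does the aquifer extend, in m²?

ΔV = 2.1 × 10^5 acre-ft = 2.59 × 10^8 m³
A = ΔV / (Sy × Δh) = 2.59 × 10^8 / (0.3 × 3.8) = 2.272 × 10^8 m²

A ≈ 2.27 × 10^8 m²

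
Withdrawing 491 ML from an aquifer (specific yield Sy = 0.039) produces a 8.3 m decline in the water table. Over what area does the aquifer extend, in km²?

ΔV = 491 ML = 4.91 × 10^5 m³
A = ΔV / (Sy × Δh) = 4.91 × 10^5 / (0.039 × 8.3) = 1.517 × 10^6 m²
A = 1.517 × 10^6 m² = 1.517 km²

A ≈ 1.52 km²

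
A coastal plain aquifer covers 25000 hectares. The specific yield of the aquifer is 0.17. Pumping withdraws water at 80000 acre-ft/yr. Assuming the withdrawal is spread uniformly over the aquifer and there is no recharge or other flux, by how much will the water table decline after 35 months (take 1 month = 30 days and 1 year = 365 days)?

Δh ≈ 6.68 m

A = 25000 hectares = 2.5 × 10^8 m²
Q = 80000 acre-ft/yr = 2.704 × 10^5 m³/d
t = 35 months = 1050 d
ΔV = Q × t = 2.704 × 10^5 m³/d × 1050 d = 2.839 × 10^8 m³
Δh = ΔV / (Sy × A) = 2.839 × 10^8 / (0.17 × 2.5 × 10^8) = 6.679 m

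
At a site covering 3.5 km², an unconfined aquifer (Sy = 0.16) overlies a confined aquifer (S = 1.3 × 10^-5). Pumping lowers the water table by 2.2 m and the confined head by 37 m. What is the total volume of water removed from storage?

A = 3.5 km² = 3.5 × 10^6 m²
Unconfined: ΔV_u = Sy × A × Δh_u = 0.16 × 3.5 × 10^6 × 2.2 = 1.232 × 10^6 m³
Confined: ΔV_c = S × A × Δh_c = 1.3 × 10^-5 × 3.5 × 10^6 × 37 = 1684 m³
Total ΔV = 1.232 × 10^6 + 1684 = 1.234 × 10^6 m³

ΔV ≈ 1.23 × 10^6 m³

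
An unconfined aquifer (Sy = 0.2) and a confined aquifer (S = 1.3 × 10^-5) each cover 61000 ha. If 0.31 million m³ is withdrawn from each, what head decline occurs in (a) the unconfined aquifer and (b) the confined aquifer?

A = 61000 ha = 6.1 × 10^8 m²
ΔV = 0.31 million m³ = 3.1 × 10^5 m³
Unconfined: Δh_u = ΔV/(Sy·A) = 3.1 × 10^5/(0.2 × 6.1 × 10^8) = 0.002541 m
Confined: Δh_c = ΔV/(S·A) = 3.1 × 10^5/(1.3 × 10^-5 × 6.1 × 10^8) = 39.09 m

Δh_u ≈ 0.00254 m; Δh_c ≈ 39.1 m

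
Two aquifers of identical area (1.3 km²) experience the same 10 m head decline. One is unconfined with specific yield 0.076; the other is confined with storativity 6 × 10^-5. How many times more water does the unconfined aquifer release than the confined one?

A = 1.3 km² = 1.3 × 10^6 m²
Unconfined: ΔV_u = Sy × A × Δh = 0.076 × 1.3 × 10^6 × 10 = 9.88 × 10^5 m³
Confined: ΔV_c = S × A × Δh = 6 × 10^-5 × 1.3 × 10^6 × 10 = 780 m³
Ratio = ΔV_u / ΔV_c = Sy / S = 0.076 / 6 × 10^-5 = 1267

ΔV_u / ΔV_c ≈ 1270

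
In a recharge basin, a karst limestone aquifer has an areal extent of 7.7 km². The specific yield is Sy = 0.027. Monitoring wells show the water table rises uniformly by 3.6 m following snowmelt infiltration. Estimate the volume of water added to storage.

ΔV ≈ 7.48 × 10^5 m³

A = 7.7 km² = 7.7 × 10^6 m²
ΔV = Sy × A × Δh = 0.027 × 7.7 × 10^6 m² × 3.6 m = 7.484 × 10^5 m³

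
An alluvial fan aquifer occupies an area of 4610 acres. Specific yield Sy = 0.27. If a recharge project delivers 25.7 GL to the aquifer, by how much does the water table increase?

A = 4610 acres = 1.866 × 10^7 m²
ΔV = 25.7 GL = 2.57 × 10^7 m³
Δh = ΔV / (Sy × A) = 2.57 × 10^7 m³ / (0.27 × 1.866 × 10^7 m²) = 5.102 m

Δh ≈ 5.1 m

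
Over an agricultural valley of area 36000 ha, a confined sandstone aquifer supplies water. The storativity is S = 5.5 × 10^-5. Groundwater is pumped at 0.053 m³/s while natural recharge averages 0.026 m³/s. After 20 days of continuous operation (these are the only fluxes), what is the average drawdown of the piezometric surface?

Δh ≈ 2.36 m

A = 36000 ha = 3.6 × 10^8 m²
Net abstraction = 0.053 − 0.026 = 0.027 m³/s
Q_net = 0.027 m³/s = 2333 m³/d
ΔV = Q × t = 2333 m³/d × 20 d = 46660 m³
Δh = ΔV / (S × A) = 46660 / (5.5 × 10^-5 × 3.6 × 10^8) = 2.356 m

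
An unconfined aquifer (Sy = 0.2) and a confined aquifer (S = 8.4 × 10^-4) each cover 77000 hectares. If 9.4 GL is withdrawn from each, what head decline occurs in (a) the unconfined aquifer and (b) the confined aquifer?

A = 77000 hectares = 7.7 × 10^8 m²
ΔV = 9.4 GL = 9.4 × 10^6 m³
Unconfined: Δh_u = ΔV/(Sy·A) = 9.4 × 10^6/(0.2 × 7.7 × 10^8) = 0.06104 m
Confined: Δh_c = ΔV/(S·A) = 9.4 × 10^6/(8.4 × 10^-4 × 7.7 × 10^8) = 14.53 m

Δh_u ≈ 0.061 m; Δh_c ≈ 14.5 m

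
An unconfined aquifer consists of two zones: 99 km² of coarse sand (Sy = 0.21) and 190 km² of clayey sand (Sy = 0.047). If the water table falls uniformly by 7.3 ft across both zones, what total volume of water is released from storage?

ΔV ≈ 6.61 × 10^7 m³

A₁ = 99 km² = 9.9 × 10^7 m²; A₂ = 190 km² = 1.9 × 10^8 m²
Δh = 7.3 ft = 2.225 m
ΔV₁ = 0.21 × 9.9 × 10^7 × 2.225 = 4.626 × 10^7 m³
ΔV₂ = 0.047 × 1.9 × 10^8 × 2.225 = 1.987 × 10^7 m³
ΔV = ΔV₁ + ΔV₂ = 6.613 × 10^7 m³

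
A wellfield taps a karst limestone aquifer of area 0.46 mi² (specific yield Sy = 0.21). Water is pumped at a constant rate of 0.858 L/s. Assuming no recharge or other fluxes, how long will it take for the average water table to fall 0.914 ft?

A = 0.46 mi² = 1.191 × 10^6 m²
Δh = 0.914 ft = 0.2786 m
ΔV = Sy × A × Δh = 0.21 × 1.191 × 10^6 × 0.2786 = 69700 m³
Q = 0.858 L/s = 74.13 m³/d
t = ΔV / Q = 69700 m³ / 74.13 m³/d = 940.2 d

t ≈ 940 days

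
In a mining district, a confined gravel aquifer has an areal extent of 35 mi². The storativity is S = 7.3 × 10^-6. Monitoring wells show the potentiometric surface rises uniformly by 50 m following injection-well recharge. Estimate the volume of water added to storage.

ΔV ≈ 33100 m³

A = 35 mi² = 9.065 × 10^7 m²
ΔV = S × A × Δh = 7.3 × 10^-6 × 9.065 × 10^7 m² × 50 m = 33090 m³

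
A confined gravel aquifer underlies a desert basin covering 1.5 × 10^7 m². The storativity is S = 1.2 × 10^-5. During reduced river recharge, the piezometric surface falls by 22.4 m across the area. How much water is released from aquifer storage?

ΔV = S × A × Δh = 1.2 × 10^-5 × 1.5 × 10^7 m² × 22.4 m = 4032 m³

ΔV ≈ 4030 m³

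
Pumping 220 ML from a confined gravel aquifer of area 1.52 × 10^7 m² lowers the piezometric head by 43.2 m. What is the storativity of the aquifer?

ΔV = 220 ML = 2.2 × 10^5 m³
S = ΔV / (A × Δh) = 2.2 × 10^5 m³ / (1.52 × 10^7 m² × 43.2 m) = 3.35 × 10^-4

S ≈ 3.4 × 10^-4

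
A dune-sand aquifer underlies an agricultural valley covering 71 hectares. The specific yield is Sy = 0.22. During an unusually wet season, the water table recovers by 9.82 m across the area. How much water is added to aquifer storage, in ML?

A = 71 hectares = 7.1 × 10^5 m²
ΔV = Sy × A × Δh = 0.22 × 7.1 × 10^5 m² × 9.82 m = 1.534 × 10^6 m³
ΔV = 1.534 × 10^6 m³ = 1534 ML

ΔV ≈ 1530 ML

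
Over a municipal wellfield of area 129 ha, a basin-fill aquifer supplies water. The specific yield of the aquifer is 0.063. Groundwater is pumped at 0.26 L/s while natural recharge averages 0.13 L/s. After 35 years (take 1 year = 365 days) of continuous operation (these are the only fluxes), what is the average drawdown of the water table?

Δh ≈ 1.77 m

A = 129 ha = 1.29 × 10^6 m²
Net abstraction = 0.26 − 0.13 = 0.13 L/s
Q_net = 0.13 L/s = 11.23 m³/d
t = 35 years = 12780 d
ΔV = Q × t = 11.23 m³/d × 12780 d = 1.435 × 10^5 m³
Δh = ΔV / (Sy × A) = 1.435 × 10^5 / (0.063 × 1.29 × 10^6) = 1.766 m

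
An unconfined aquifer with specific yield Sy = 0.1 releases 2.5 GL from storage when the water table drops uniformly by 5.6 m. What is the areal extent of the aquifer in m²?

A ≈ 4.46 × 10^6 m²

ΔV = 2.5 GL = 2.5 × 10^6 m³
A = ΔV / (Sy × Δh) = 2.5 × 10^6 / (0.1 × 5.6) = 4.464 × 10^6 m²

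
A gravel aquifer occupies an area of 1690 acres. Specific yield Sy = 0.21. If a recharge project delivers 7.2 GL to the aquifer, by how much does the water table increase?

A = 1690 acres = 6.839 × 10^6 m²
ΔV = 7.2 GL = 7.2 × 10^6 m³
Δh = ΔV / (Sy × A) = 7.2 × 10^6 m³ / (0.21 × 6.839 × 10^6 m²) = 5.013 m

Δh ≈ 5.01 m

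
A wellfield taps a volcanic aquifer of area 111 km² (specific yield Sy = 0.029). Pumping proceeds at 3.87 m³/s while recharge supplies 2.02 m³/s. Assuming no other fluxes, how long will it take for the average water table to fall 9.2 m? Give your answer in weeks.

A = 111 km² = 1.11 × 10^8 m²
ΔV = Sy × A × Δh = 0.029 × 1.11 × 10^8 × 9.2 = 2.961 × 10^7 m³
Net withdrawal = 3.87 − 2.02 = 1.85 m³/s = 1.598 × 10^5 m³/d
t = ΔV / Q = 2.961 × 10^7 m³ / 1.598 × 10^5 m³/d = 185.3 d
t = 185.3 d ≈ 26.47 weeks

t ≈ 26.5 weeks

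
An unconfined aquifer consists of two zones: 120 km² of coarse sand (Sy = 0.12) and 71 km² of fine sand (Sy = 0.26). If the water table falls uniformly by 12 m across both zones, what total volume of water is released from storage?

ΔV ≈ 3.94 × 10^8 m³

A₁ = 120 km² = 1.2 × 10^8 m²; A₂ = 71 km² = 7.1 × 10^7 m²
ΔV₁ = 0.12 × 1.2 × 10^8 × 12 = 1.728 × 10^8 m³
ΔV₂ = 0.26 × 7.1 × 10^7 × 12 = 2.215 × 10^8 m³
ΔV = ΔV₁ + ΔV₂ = 3.943 × 10^8 m³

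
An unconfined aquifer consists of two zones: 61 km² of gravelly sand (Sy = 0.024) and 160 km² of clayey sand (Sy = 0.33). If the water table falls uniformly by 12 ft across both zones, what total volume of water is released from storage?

A₁ = 61 km² = 6.1 × 10^7 m²; A₂ = 160 km² = 1.6 × 10^8 m²
Δh = 12 ft = 3.658 m
ΔV₁ = 0.024 × 6.1 × 10^7 × 3.658 = 5.355 × 10^6 m³
ΔV₂ = 0.33 × 1.6 × 10^8 × 3.658 = 1.931 × 10^8 m³
ΔV = ΔV₁ + ΔV₂ = 1.985 × 10^8 m³

ΔV ≈ 1.98 × 10^8 m³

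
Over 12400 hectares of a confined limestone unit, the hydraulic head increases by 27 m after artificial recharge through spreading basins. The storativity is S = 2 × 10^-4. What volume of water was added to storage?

A = 12400 hectares = 1.24 × 10^8 m²
ΔV = S × A × Δh = 2 × 10^-4 × 1.24 × 10^8 m² × 27 m = 6.696 × 10^5 m³

ΔV ≈ 6.7 × 10^5 m³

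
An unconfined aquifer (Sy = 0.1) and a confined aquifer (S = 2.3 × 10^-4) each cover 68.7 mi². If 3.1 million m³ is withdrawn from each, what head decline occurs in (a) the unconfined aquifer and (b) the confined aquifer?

A = 68.7 mi² = 1.779 × 10^8 m²
ΔV = 3.1 million m³ = 3.1 × 10^6 m³
Unconfined: Δh_u = ΔV/(Sy·A) = 3.1 × 10^6/(0.1 × 1.779 × 10^8) = 0.1742 m
Confined: Δh_c = ΔV/(S·A) = 3.1 × 10^6/(2.3 × 10^-4 × 1.779 × 10^8) = 75.75 m

Δh_u ≈ 0.174 m; Δh_c ≈ 75.7 m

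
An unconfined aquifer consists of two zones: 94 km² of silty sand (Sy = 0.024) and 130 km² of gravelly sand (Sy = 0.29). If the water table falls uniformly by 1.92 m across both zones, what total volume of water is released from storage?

A₁ = 94 km² = 9.4 × 10^7 m²; A₂ = 130 km² = 1.3 × 10^8 m²
ΔV₁ = 0.024 × 9.4 × 10^7 × 1.92 = 4.332 × 10^6 m³
ΔV₂ = 0.29 × 1.3 × 10^8 × 1.92 = 7.238 × 10^7 m³
ΔV = ΔV₁ + ΔV₂ = 7.672 × 10^7 m³

ΔV ≈ 7.67 × 10^7 m³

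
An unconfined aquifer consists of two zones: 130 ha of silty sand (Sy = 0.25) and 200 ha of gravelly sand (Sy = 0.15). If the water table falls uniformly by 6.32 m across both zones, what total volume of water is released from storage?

ΔV ≈ 3.95 × 10^6 m³

A₁ = 130 ha = 1.3 × 10^6 m²; A₂ = 200 ha = 2 × 10^6 m²
ΔV₁ = 0.25 × 1.3 × 10^6 × 6.32 = 2.054 × 10^6 m³
ΔV₂ = 0.15 × 2 × 10^6 × 6.32 = 1.896 × 10^6 m³
ΔV = ΔV₁ + ΔV₂ = 3.95 × 10^6 m³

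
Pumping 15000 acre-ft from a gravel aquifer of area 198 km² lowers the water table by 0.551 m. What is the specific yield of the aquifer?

A = 198 km² = 1.98 × 10^8 m²
ΔV = 15000 acre-ft = 1.85 × 10^7 m³
Sy = ΔV / (A × Δh) = 1.85 × 10^7 m³ / (1.98 × 10^8 m² × 0.551 m) = 0.1696

Sy ≈ 0.17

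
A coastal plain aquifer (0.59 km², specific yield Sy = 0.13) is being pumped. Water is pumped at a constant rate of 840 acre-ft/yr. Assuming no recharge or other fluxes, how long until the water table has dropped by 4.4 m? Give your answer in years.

A = 0.59 km² = 5.9 × 10^5 m²
ΔV = Sy × A × Δh = 0.13 × 5.9 × 10^5 × 4.4 = 3.375 × 10^5 m³
Q = 840 acre-ft/yr = 2839 m³/d
t = ΔV / Q = 3.375 × 10^5 m³ / 2839 m³/d = 118.9 d
t = 118.9 d ≈ 0.3257 years

t ≈ 0.326 years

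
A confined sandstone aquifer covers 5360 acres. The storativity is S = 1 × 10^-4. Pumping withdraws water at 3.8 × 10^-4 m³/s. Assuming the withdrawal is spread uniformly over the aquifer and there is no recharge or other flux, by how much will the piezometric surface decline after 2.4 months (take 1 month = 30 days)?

A = 5360 acres = 2.169 × 10^7 m²
Q = 3.8 × 10^-4 m³/s = 32.83 m³/d
t = 2.4 months = 72 d
ΔV = Q × t = 32.83 m³/d × 72 d = 2364 m³
Δh = ΔV / (S × A) = 2364 / (1 × 10^-4 × 2.169 × 10^7) = 1.09 m

Δh ≈ 1.09 m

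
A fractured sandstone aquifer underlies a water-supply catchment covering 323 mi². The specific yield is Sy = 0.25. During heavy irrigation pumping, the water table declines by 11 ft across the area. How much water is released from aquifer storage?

A = 323 mi² = 8.366 × 10^8 m²
Δh = 11 ft = 3.353 m
ΔV = Sy × A × Δh = 0.25 × 8.366 × 10^8 m² × 3.353 m = 7.012 × 10^8 m³

ΔV ≈ 7.01 × 10^8 m³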